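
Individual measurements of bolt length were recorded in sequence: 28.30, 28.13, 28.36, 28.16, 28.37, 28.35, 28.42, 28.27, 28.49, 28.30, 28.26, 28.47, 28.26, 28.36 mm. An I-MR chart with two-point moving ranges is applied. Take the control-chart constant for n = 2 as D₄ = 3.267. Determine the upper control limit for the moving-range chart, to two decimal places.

0.51

Moving ranges: 0.17, 0.23, 0.20, 0.21, 0.02, 0.07, 0.15, 0.22, 0.19, 0.04, 0.21, 0.21, 0.10; M̄R̄ = 2.0200 / 13 = 0.1554
UCL_MR = D₄·M̄R̄ = 3.267 × 0.1554 = 0.5076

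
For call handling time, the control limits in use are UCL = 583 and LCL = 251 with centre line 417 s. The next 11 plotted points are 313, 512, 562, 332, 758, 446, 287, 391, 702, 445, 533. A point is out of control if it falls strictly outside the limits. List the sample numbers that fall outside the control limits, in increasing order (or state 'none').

Compare each point to [251, 583]: sample 5 = 758 > UCL; sample 9 = 702 > UCL.

5, 9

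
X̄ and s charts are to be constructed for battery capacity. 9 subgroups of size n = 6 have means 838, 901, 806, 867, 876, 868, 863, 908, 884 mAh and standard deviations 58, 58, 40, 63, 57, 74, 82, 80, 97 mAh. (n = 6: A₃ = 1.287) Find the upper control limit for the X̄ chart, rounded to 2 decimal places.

X̄̄ = (838 + 901 + 806 + 867 + 876 + 868 + 863 + 908 + 884) / 9 = 867.8889
s̄ = (58 + 58 + 40 + 63 + 57 + 74 + 82 + 80 + 97) / 9 = 67.6667
UCL = X̄̄ + A₃·s̄ = 867.8889 + 1.287 × 67.6667 = 954.9759

954.98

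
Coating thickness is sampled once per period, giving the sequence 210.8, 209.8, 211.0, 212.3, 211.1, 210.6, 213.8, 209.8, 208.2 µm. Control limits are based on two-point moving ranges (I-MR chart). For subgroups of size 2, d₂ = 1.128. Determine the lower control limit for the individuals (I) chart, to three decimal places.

206.168

X̄ = (210.8 + 209.8 + 211.0 + 212.3 + 211.1 + 210.6 + 213.8 + 209.8 + 208.2) / 9 = 210.8222
Moving ranges: 1.0, 1.2, 1.3, 1.2, 0.5, 3.2, 4.0, 1.6; M̄R̄ = 14.0000 / 8 = 1.7500
LCL = X̄ − 3·M̄R̄/d₂ = 210.8222 − 3 × 1.7500 / 1.128 = 206.1680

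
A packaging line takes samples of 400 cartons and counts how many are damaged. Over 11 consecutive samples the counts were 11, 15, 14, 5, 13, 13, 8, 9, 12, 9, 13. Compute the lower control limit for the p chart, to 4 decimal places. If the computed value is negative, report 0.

p̄ = Σdᵢ / (k·n) = 122 / (11 × 400) = 0.02773
LCL = p̄ − 3·√(p̄(1−p̄)/n) = 0.02773 − 3 × 0.00821 = 0.00310

0.0031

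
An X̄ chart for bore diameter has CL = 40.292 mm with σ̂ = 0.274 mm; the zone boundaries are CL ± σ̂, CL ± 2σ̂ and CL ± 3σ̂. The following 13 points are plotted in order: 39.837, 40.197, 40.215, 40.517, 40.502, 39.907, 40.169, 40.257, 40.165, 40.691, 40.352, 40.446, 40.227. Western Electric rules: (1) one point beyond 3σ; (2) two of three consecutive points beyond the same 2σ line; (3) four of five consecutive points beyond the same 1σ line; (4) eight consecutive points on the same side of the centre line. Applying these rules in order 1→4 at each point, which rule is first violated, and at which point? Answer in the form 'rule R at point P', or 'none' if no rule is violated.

Zone of each point (C = within 1σ̂, B = 1σ̂–2σ̂, A = 2σ̂–3σ̂, * = beyond 3σ̂; sign = side of CL): 1:-B, 2:-C, 3:-C, 4:+C, 5:+C, 6:-B, 7:-C, 8:-C, 9:-C, 10:+B, 11:+C, 12:+C, 13:-C
No rule fires across all 13 points.

none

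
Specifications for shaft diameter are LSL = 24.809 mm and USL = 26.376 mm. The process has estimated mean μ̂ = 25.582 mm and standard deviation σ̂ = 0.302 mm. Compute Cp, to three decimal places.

0.865

Cp = (USL − LSL) / (6σ̂) = (26.376 − 24.809) / (6 × 0.302) = 1.5670 / 1.8120 = 0.8648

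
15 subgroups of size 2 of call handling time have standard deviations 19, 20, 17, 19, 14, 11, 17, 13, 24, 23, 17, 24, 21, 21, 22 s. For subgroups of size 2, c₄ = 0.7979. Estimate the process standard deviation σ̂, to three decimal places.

s̄ = (19 + 20 + 17 + 19 + 14 + 11 + 17 + 13 + 24 + 23 + 17 + 24 + 21 + 21 + 22) / 15 = 18.8000
σ̂ = s̄ / c₄ = 18.8000 / 0.7979 = 23.5618

23.562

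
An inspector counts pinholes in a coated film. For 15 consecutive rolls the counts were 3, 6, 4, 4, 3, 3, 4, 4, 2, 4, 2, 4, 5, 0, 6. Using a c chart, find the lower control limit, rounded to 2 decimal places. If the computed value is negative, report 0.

c̄ = (3 + 6 + 4 + 4 + 3 + 3 + 4 + 4 + 2 + 4 + 2 + 4 + 5 + 0 + 6) / 15 = 54 / 15 = 3.6000
LCL = c̄ − 3√c̄ = 3.6000 − 3 × 1.8974 = -2.0921 → 0 (cannot be negative)

0.00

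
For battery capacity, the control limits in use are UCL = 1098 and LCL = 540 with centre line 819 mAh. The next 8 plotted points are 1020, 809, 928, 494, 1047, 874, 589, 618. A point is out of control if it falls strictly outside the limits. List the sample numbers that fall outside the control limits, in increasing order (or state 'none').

4

Compare each point to [540, 1098]: sample 4 = 494 < LCL.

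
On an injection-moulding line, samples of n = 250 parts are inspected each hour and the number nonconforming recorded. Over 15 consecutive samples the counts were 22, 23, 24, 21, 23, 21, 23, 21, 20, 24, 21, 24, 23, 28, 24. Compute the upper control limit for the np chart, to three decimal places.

36.456

p̄ = Σdᵢ / (k·n) = 342 / (15 × 250) = 0.09120
UCL = np̄ + 3·√(np̄(1−p̄)) = 22.8000 + 3 × √(22.8000×0.90880) = 22.8000 + 3 × 4.5520 = 36.4560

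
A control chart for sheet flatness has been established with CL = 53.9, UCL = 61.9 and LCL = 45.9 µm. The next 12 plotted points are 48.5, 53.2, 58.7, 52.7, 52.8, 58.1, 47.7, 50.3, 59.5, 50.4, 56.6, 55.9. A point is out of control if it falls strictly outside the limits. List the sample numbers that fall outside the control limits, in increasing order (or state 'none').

All 12 points lie within [45.9, 61.9].

none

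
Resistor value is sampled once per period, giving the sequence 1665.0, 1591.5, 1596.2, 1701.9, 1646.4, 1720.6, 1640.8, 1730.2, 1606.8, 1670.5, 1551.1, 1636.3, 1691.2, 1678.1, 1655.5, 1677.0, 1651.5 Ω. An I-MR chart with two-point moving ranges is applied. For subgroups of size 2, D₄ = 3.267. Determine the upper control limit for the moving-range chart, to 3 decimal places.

Moving ranges: 73.5, 4.7, 105.7, 55.5, 74.2, 79.8, 89.4, 123.4, 63.7, 119.4, 85.2, 54.9, 13.1, 22.6, 21.5, 25.5; M̄R̄ = 1012.1000 / 16 = 63.2563
UCL_MR = D₄·M̄R̄ = 3.267 × 63.2563 = 206.6582

206.658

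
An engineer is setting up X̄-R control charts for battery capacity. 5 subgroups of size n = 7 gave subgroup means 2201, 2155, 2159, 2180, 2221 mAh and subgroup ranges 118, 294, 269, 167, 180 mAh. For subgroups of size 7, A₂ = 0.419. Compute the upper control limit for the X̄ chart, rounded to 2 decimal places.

2269.35

X̄̄ = (2201 + 2155 + 2159 + 2180 + 2221) / 5 = 10916.0000 / 5 = 2183.2000
R̄ = (118 + 294 + 269 + 167 + 180) / 5 = 1028.0000 / 5 = 205.6000
UCL = X̄̄ + A₂·R̄ = 2183.2000 + 0.419 × 205.6000 = 2269.3464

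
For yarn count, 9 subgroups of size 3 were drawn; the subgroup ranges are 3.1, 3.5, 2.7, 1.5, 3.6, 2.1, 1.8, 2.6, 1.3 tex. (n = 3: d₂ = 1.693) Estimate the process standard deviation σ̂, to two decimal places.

R̄ = (3.1 + 3.5 + 2.7 + 1.5 + 3.6 + 2.1 + 1.8 + 2.6 + 1.3) / 9 = 2.4667
σ̂ = R̄ / d₂ = 2.4667 / 1.693 = 1.4570

1.46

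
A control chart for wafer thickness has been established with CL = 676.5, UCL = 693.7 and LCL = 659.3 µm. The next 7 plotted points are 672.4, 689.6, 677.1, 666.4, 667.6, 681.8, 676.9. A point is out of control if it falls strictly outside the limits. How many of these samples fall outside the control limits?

All 7 points lie within [659.3, 693.7].

0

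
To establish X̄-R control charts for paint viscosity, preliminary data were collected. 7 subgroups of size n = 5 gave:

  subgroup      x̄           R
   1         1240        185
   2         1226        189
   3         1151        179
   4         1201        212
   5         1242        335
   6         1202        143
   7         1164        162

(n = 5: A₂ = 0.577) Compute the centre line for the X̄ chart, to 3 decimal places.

X̄̄ = (1240 + 1226 + 1151 + 1201 + 1242 + 1202 + 1164) / 7 = 8426.0000 / 7 = 1203.7143
CL = X̄̄ = 1203.7143

1203.714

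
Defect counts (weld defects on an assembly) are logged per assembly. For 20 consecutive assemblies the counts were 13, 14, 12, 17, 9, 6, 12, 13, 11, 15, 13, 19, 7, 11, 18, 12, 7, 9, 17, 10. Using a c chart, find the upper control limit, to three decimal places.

22.750

c̄ = (13 + 14 + 12 + 17 + 9 + 6 + 12 + 13 + 11 + 15 + 13 + 19 + 7 + 11 + 18 + 12 + 7 + 9 + 17 + 10) / 20 = 245 / 20 = 12.2500
UCL = c̄ + 3√c̄ = 12.2500 + 3 × √12.2500 = 12.2500 + 3 × 3.5000 = 22.7500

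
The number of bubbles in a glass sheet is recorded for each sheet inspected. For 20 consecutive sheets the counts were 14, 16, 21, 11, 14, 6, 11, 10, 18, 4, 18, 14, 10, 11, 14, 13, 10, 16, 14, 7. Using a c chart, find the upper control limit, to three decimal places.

c̄ = (14 + 16 + 21 + 11 + 14 + 6 + 11 + 10 + 18 + 4 + 18 + 14 + 10 + 11 + 14 + 13 + 10 + 16 + 14 + 7) / 20 = 252 / 20 = 12.6000
UCL = c̄ + 3√c̄ = 12.6000 + 3 × √12.6000 = 12.6000 + 3 × 3.5496 = 23.2489

23.249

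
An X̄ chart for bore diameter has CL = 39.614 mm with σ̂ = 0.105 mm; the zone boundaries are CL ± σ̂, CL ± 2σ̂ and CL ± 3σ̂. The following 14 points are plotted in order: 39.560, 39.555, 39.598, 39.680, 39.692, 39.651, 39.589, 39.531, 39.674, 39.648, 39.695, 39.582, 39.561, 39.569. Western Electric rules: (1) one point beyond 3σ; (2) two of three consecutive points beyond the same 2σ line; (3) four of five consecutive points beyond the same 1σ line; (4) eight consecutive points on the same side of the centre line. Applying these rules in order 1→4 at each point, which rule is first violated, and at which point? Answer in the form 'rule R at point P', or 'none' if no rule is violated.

Zone of each point (C = within 1σ̂, B = 1σ̂–2σ̂, A = 2σ̂–3σ̂, * = beyond 3σ̂; sign = side of CL): 1:-C, 2:-C, 3:-C, 4:+C, 5:+C, 6:+C, 7:-C, 8:-C, 9:+C, 10:+C, 11:+C, 12:-C, 13:-C, 14:-C
No rule fires across all 14 points.

none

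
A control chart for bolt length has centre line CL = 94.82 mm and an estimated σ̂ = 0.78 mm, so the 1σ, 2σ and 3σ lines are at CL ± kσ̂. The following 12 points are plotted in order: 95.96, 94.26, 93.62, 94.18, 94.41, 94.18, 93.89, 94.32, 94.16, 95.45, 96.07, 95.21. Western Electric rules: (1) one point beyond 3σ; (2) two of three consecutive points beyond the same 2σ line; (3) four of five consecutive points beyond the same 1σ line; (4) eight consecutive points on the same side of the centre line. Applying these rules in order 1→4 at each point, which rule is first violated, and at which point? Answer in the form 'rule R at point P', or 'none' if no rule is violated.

Zone of each point (C = within 1σ̂, B = 1σ̂–2σ̂, A = 2σ̂–3σ̂, * = beyond 3σ̂; sign = side of CL): 1:+B, 2:-C, 3:-B, 4:-C, 5:-C, 6:-C, 7:-B, 8:-C, 9:-C, 10:+C, 11:+B, 12:+C
Rule 4 (eight consecutive points on the same side of the centre line) is satisfied at point 9.

rule 4 at point 9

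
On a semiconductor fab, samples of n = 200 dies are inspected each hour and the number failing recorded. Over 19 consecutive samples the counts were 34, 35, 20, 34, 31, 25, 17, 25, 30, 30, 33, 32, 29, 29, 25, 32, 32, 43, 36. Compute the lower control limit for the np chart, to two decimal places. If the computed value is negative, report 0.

p̄ = Σdᵢ / (k·n) = 572 / (19 × 200) = 0.15053
LCL = np̄ − 3·√(np̄(1−p̄)) = 30.1053 − 3 × 5.0570 = 14.9342

14.93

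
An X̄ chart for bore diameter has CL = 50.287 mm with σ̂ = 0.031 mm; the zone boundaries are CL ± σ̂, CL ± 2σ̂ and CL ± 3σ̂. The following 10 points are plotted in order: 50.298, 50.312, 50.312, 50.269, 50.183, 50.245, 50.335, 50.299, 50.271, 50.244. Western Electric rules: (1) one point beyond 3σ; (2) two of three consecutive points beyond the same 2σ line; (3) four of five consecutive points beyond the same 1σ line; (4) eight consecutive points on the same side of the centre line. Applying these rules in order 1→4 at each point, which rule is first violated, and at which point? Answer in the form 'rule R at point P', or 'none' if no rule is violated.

rule 1 at point 5

Zone of each point (C = within 1σ̂, B = 1σ̂–2σ̂, A = 2σ̂–3σ̂, * = beyond 3σ̂; sign = side of CL): 1:+C, 2:+C, 3:+C, 4:-C, 5:-*, 6:-B, 7:+B, 8:+C, 9:-C, 10:-B
Rule 1 (one point beyond the 3σ limits) is satisfied at point 5.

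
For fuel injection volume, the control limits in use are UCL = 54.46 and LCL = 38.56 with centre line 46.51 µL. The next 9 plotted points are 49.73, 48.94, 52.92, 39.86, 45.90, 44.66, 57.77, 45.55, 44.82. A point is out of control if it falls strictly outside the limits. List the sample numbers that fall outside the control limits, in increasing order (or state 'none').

Compare each point to [38.56, 54.46]: sample 7 = 57.77 > UCL.

7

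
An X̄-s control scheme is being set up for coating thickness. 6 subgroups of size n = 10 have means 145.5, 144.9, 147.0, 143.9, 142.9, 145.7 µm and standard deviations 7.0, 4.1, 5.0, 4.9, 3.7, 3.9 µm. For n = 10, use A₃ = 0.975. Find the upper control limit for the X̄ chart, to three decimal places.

149.631

X̄̄ = (145.5 + 144.9 + 147.0 + 143.9 + 142.9 + 145.7) / 6 = 144.9833
s̄ = (7.0 + 4.1 + 5.0 + 4.9 + 3.7 + 3.9) / 6 = 4.7667
UCL = X̄̄ + A₃·s̄ = 144.9833 + 0.975 × 4.7667 = 149.6308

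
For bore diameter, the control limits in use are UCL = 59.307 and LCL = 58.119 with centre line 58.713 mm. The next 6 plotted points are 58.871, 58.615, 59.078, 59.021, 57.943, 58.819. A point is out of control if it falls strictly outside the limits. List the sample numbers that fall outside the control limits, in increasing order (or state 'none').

5

Compare each point to [58.119, 59.307]: sample 5 = 57.943 < LCL.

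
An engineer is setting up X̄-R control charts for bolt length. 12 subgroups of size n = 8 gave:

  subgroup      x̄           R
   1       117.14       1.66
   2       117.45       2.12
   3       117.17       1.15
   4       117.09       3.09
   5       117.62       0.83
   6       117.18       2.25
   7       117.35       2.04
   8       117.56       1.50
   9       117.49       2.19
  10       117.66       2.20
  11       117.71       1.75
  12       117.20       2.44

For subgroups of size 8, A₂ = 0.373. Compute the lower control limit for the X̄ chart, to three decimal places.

X̄̄ = (117.14 + 117.45 + 117.17 + 117.09 + 117.62 + 117.18 + 117.35 + 117.56 + 117.49 + 117.66 + 117.71 + 117.20) / 12 = 1408.6200 / 12 = 117.3850
R̄ = (1.66 + 2.12 + 1.15 + 3.09 + 0.83 + 2.25 + 2.04 + 1.50 + 2.19 + 2.20 + 1.75 + 2.44) / 12 = 23.2200 / 12 = 1.9350
LCL = X̄̄ − A₂·R̄ = 117.3850 − 0.373 × 1.9350 = 116.6632

116.663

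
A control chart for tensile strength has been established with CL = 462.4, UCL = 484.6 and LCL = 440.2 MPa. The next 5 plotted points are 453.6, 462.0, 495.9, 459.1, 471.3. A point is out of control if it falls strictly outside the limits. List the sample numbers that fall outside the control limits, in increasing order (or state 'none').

Compare each point to [440.2, 484.6]: sample 3 = 495.9 > UCL.

3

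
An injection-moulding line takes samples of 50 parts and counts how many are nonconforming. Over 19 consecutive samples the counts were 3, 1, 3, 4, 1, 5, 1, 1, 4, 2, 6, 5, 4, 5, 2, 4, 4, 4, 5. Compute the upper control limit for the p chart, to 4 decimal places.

p̄ = Σdᵢ / (k·n) = 64 / (19 × 50) = 0.06737
UCL = p̄ + 3·√(p̄(1−p̄)/n) = 0.06737 + 3 × √(0.06737×0.93263/50) = 0.06737 + 3 × 0.03545 = 0.17371

0.1737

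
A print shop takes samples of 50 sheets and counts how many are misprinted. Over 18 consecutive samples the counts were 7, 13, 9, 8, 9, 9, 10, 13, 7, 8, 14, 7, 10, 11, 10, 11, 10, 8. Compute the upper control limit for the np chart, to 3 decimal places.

18.044

p̄ = Σdᵢ / (k·n) = 174 / (18 × 50) = 0.19333
UCL = np̄ + 3·√(np̄(1−p̄)) = 9.6667 + 3 × √(9.6667×0.80667) = 9.6667 + 3 × 2.7925 = 18.0440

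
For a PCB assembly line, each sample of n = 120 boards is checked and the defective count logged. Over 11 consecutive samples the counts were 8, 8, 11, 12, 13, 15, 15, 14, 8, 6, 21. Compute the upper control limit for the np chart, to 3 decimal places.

21.735

p̄ = Σdᵢ / (k·n) = 131 / (11 × 120) = 0.09924
UCL = np̄ + 3·√(np̄(1−p̄)) = 11.9091 + 3 × √(11.9091×0.90076) = 11.9091 + 3 × 3.2752 = 21.7348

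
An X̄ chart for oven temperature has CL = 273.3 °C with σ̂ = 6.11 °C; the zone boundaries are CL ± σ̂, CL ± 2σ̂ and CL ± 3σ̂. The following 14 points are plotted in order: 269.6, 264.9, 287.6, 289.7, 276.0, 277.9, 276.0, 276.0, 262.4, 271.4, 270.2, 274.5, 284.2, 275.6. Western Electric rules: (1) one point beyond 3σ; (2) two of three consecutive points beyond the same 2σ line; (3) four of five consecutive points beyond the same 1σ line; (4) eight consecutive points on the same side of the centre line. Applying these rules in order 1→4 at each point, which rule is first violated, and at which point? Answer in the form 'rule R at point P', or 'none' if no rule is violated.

Zone of each point (C = within 1σ̂, B = 1σ̂–2σ̂, A = 2σ̂–3σ̂, * = beyond 3σ̂; sign = side of CL): 1:-C, 2:-B, 3:+A, 4:+A, 5:+C, 6:+C, 7:+C, 8:+C, 9:-B, 10:-C, 11:-C, 12:+C, 13:+B, 14:+C
Rule 2 (two of three consecutive points beyond the same 2σ limit) is satisfied at point 4.

rule 2 at point 4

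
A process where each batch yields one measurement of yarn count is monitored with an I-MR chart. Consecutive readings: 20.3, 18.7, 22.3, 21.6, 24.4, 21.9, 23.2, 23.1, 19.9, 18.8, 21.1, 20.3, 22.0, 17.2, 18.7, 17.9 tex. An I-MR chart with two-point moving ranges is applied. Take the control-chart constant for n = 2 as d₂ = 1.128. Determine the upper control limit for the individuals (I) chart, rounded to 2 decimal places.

25.82

X̄ = (20.3 + 18.7 + 22.3 + 21.6 + 24.4 + 21.9 + 23.2 + 23.1 + 19.9 + 18.8 + 21.1 + 20.3 + 22.0 + 17.2 + 18.7 + 17.9) / 16 = 20.7125
Moving ranges: 1.6, 3.6, 0.7, 2.8, 2.5, 1.3, 0.1, 3.2, 1.1, 2.3, 0.8, 1.7, 4.8, 1.5, 0.8; M̄R̄ = 28.8000 / 15 = 1.9200
UCL = X̄ + 3·M̄R̄/d₂ = 20.7125 + 3 × 1.9200 / 1.128 = 25.8189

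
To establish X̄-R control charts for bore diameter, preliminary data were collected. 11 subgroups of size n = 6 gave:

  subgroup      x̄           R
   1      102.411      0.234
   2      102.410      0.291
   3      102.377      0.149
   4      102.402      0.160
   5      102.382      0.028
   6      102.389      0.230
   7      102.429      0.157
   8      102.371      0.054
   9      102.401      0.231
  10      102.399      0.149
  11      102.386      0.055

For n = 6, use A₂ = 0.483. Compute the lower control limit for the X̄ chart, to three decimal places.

X̄̄ = (102.411 + 102.410 + 102.377 + 102.402 + 102.382 + 102.389 + 102.429 + 102.371 + 102.401 + 102.399 + 102.386) / 11 = 1126.3570 / 11 = 102.3961
R̄ = (0.234 + 0.291 + 0.149 + 0.160 + 0.028 + 0.230 + 0.157 + 0.054 + 0.231 + 0.149 + 0.055) / 11 = 1.7380 / 11 = 0.1580
LCL = X̄̄ − A₂·R̄ = 102.3961 − 0.483 × 0.1580 = 102.3198

102.320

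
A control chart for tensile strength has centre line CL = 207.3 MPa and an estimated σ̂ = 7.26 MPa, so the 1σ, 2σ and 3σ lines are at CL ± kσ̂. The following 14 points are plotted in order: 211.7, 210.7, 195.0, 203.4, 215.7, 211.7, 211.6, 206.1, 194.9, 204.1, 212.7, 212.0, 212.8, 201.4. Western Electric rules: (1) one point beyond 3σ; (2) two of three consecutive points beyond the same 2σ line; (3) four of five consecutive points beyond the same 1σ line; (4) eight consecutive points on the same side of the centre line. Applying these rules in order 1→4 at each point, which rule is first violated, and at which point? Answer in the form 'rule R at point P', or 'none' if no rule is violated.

none

Zone of each point (C = within 1σ̂, B = 1σ̂–2σ̂, A = 2σ̂–3σ̂, * = beyond 3σ̂; sign = side of CL): 1:+C, 2:+C, 3:-B, 4:-C, 5:+B, 6:+C, 7:+C, 8:-C, 9:-B, 10:-C, 11:+C, 12:+C, 13:+C, 14:-C
No rule fires across all 14 points.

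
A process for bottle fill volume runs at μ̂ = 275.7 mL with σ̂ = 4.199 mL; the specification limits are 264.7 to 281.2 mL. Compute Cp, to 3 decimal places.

0.655

Cp = (USL − LSL) / (6σ̂) = (281.2 − 264.7) / (6 × 4.199) = 16.5000 / 25.1940 = 0.6549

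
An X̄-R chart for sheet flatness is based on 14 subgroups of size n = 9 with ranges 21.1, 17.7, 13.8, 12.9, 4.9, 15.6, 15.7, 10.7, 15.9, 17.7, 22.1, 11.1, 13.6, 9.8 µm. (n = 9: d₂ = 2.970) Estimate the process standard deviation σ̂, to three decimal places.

4.873

R̄ = (21.1 + 17.7 + 13.8 + 12.9 + 4.9 + 15.6 + 15.7 + 10.7 + 15.9 + 17.7 + 22.1 + 11.1 + 13.6 + 9.8) / 14 = 14.4714
σ̂ = R̄ / d₂ = 14.4714 / 2.970 = 4.8725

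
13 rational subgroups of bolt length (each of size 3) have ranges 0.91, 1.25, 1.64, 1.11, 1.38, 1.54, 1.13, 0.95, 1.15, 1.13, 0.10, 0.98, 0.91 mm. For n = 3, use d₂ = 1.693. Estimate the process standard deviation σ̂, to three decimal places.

R̄ = (0.91 + 1.25 + 1.64 + 1.11 + 1.38 + 1.54 + 1.13 + 0.95 + 1.15 + 1.13 + 0.10 + 0.98 + 0.91) / 13 = 1.0908
σ̂ = R̄ / d₂ = 1.0908 / 1.693 = 0.6443

0.644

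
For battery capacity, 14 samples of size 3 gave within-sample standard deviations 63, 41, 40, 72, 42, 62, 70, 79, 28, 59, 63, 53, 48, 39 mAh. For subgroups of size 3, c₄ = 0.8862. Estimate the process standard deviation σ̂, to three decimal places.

s̄ = (63 + 41 + 40 + 72 + 42 + 62 + 70 + 79 + 28 + 59 + 63 + 53 + 48 + 39) / 14 = 54.2143
σ̂ = s̄ / c₄ = 54.2143 / 0.8862 = 61.1761

61.176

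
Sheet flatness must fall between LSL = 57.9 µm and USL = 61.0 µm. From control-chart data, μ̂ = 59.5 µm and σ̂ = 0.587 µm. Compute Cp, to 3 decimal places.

Cp = (USL − LSL) / (6σ̂) = (61.0 − 57.9) / (6 × 0.587) = 3.1000 / 3.5220 = 0.8802

0.880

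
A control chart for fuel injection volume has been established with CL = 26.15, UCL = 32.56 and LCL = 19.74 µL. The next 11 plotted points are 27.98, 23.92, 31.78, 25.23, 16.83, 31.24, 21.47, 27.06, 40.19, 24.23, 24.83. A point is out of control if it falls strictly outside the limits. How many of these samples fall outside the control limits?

2

Compare each point to [19.74, 32.56]: sample 5 = 16.83 < LCL; sample 9 = 40.19 > UCL.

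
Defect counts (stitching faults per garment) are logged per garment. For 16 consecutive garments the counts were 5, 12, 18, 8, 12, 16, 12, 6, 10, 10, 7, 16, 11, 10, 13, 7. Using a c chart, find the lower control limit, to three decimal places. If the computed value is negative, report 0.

0.948

c̄ = (5 + 12 + 18 + 8 + 12 + 16 + 12 + 6 + 10 + 10 + 7 + 16 + 11 + 10 + 13 + 7) / 16 = 173 / 16 = 10.8125
LCL = c̄ − 3√c̄ = 10.8125 − 3 × 3.2882 = 0.9478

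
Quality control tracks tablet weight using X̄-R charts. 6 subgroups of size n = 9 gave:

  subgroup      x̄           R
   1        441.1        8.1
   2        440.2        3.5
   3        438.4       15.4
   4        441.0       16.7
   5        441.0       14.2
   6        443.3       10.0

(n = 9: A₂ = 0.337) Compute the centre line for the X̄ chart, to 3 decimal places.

X̄̄ = (441.1 + 440.2 + 438.4 + 441.0 + 441.0 + 443.3) / 6 = 2645.0000 / 6 = 440.8333
CL = X̄̄ = 440.8333

440.833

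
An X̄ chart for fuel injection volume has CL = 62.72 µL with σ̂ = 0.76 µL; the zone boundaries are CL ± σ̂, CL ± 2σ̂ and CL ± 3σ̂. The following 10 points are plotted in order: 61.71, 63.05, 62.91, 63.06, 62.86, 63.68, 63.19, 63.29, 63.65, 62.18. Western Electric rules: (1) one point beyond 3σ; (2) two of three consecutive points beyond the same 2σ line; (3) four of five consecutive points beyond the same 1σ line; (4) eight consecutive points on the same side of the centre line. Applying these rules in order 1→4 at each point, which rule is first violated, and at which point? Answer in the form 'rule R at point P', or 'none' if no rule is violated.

rule 4 at point 9

Zone of each point (C = within 1σ̂, B = 1σ̂–2σ̂, A = 2σ̂–3σ̂, * = beyond 3σ̂; sign = side of CL): 1:-B, 2:+C, 3:+C, 4:+C, 5:+C, 6:+B, 7:+C, 8:+C, 9:+B, 10:-C
Rule 4 (eight consecutive points on the same side of the centre line) is satisfied at point 9.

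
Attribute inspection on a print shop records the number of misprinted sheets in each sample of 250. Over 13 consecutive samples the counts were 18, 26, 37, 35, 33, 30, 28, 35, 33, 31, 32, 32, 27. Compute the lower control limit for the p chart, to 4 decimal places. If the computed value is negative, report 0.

0.0600

p̄ = Σdᵢ / (k·n) = 397 / (13 × 250) = 0.12215
LCL = p̄ − 3·√(p̄(1−p̄)/n) = 0.12215 − 3 × 0.02071 = 0.06002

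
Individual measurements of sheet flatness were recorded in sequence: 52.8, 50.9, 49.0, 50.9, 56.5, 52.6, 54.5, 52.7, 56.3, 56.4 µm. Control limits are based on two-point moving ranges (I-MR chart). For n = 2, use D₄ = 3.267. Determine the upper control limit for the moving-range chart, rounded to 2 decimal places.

8.20

Moving ranges: 1.9, 1.9, 1.9, 5.6, 3.9, 1.9, 1.8, 3.6, 0.1; M̄R̄ = 22.6000 / 9 = 2.5111
UCL_MR = D₄·M̄R̄ = 3.267 × 2.5111 = 8.2038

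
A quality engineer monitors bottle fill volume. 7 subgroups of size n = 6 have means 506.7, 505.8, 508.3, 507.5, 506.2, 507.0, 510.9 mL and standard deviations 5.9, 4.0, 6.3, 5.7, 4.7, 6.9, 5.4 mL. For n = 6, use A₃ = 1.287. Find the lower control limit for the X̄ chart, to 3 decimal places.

500.334

X̄̄ = (506.7 + 505.8 + 508.3 + 507.5 + 506.2 + 507.0 + 510.9) / 7 = 507.4857
s̄ = (5.9 + 4.0 + 6.3 + 5.7 + 4.7 + 6.9 + 5.4) / 7 = 5.5571
LCL = X̄̄ − A₃·s̄ = 507.4857 − 1.287 × 5.5571 = 500.3337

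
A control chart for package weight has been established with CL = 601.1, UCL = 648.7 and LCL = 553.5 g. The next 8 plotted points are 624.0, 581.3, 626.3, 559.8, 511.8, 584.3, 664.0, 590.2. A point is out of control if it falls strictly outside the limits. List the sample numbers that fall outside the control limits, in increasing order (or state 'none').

5, 7

Compare each point to [553.5, 648.7]: sample 5 = 511.8 < LCL; sample 7 = 664.0 > UCL.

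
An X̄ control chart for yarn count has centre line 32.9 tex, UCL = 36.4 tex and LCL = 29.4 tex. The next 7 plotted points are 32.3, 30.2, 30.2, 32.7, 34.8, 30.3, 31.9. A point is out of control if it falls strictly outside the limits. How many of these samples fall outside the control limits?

0

All 7 points lie within [29.4, 36.4].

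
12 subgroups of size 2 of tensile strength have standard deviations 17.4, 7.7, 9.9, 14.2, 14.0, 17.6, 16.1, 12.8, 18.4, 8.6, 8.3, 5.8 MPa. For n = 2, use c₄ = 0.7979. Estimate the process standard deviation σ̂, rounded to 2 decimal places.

s̄ = (17.4 + 7.7 + 9.9 + 14.2 + 14.0 + 17.6 + 16.1 + 12.8 + 18.4 + 8.6 + 8.3 + 5.8) / 12 = 12.5667
σ̂ = s̄ / c₄ = 12.5667 / 0.7979 = 15.7497

15.75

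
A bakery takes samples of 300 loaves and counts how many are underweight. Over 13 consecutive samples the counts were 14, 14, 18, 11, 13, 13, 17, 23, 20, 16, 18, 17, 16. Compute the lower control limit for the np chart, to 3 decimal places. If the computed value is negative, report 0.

p̄ = Σdᵢ / (k·n) = 210 / (13 × 300) = 0.05385
LCL = np̄ − 3·√(np̄(1−p̄)) = 16.1538 − 3 × 3.9095 = 4.4254

4.425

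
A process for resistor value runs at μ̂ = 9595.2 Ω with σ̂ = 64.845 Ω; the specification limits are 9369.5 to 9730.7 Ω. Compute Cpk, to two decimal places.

Cpu = (USL − μ̂) / (3σ̂) = (9730.7 − 9595.2) / (3 × 64.845) = 0.6965; Cpl = (μ̂ − LSL) / (3σ̂) = (9595.2 − 9369.5) / (3 × 64.845) = 1.1602; Cpk = min(Cpu, Cpl) = 0.6965

0.70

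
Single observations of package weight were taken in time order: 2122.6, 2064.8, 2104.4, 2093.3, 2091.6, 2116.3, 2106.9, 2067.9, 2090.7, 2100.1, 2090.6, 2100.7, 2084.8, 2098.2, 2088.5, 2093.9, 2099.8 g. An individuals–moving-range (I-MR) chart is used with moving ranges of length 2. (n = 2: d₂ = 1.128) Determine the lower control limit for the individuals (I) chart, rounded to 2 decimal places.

X̄ = (2122.6 + 2064.8 + 2104.4 + 2093.3 + 2091.6 + 2116.3 + 2106.9 + 2067.9 + 2090.7 + 2100.1 + 2090.6 + 2100.7 + 2084.8 + 2098.2 + 2088.5 + 2093.9 + 2099.8) / 17 = 2095.0059
Moving ranges: 57.8, 39.6, 11.1, 1.7, 24.7, 9.4, 39.0, 22.8, 9.4, 9.5, 10.1, 15.9, 13.4, 9.7, 5.4, 5.9; M̄R̄ = 285.4000 / 16 = 17.8375
LCL = X̄ − 3·M̄R̄/d₂ = 2095.0059 − 3 × 17.8375 / 1.128 = 2047.5657

2047.57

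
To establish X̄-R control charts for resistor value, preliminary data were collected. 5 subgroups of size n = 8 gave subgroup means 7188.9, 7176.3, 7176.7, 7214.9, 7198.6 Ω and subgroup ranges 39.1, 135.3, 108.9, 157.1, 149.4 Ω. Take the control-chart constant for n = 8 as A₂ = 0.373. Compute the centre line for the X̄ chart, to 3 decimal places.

7191.080

X̄̄ = (7188.9 + 7176.3 + 7176.7 + 7214.9 + 7198.6) / 5 = 35955.4000 / 5 = 7191.0800
CL = X̄̄ = 7191.0800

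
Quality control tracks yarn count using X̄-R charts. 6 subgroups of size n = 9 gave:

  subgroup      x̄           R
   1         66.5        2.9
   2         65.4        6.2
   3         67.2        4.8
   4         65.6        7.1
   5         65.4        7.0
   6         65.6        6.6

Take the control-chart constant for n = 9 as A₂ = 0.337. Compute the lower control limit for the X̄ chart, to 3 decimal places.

64.007

X̄̄ = (66.5 + 65.4 + 67.2 + 65.6 + 65.4 + 65.6) / 6 = 395.7000 / 6 = 65.9500
R̄ = (2.9 + 6.2 + 4.8 + 7.1 + 7.0 + 6.6) / 6 = 34.6000 / 6 = 5.7667
LCL = X̄̄ − A₂·R̄ = 65.9500 − 0.337 × 5.7667 = 64.0066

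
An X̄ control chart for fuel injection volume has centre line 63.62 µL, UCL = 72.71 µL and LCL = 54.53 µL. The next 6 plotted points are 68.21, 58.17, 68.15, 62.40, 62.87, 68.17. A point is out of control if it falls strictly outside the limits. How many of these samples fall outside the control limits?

0

All 6 points lie within [54.53, 72.71].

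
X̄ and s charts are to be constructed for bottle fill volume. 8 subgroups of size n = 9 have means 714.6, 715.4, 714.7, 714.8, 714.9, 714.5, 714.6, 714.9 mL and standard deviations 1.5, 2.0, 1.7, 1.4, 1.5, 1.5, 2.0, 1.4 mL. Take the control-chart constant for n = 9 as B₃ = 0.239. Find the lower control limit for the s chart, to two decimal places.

0.39

s̄ = (1.5 + 2.0 + 1.7 + 1.4 + 1.5 + 1.5 + 2.0 + 1.4) / 8 = 1.6250
LCL_s = B₃·s̄ = 0.239 × 1.6250 = 0.3884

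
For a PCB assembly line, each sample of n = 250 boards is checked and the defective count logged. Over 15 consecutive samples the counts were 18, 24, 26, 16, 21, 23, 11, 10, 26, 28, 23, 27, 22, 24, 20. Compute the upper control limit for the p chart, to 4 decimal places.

0.1380

p̄ = Σdᵢ / (k·n) = 319 / (15 × 250) = 0.08507
UCL = p̄ + 3·√(p̄(1−p̄)/n) = 0.08507 + 3 × √(0.08507×0.91493/250) = 0.08507 + 3 × 0.01764 = 0.13800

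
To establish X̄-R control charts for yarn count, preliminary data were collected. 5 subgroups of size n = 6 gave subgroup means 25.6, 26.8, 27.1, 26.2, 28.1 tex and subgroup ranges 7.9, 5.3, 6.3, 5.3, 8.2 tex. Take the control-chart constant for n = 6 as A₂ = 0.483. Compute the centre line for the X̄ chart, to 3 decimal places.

26.760

X̄̄ = (25.6 + 26.8 + 27.1 + 26.2 + 28.1) / 5 = 133.8000 / 5 = 26.7600
CL = X̄̄ = 26.7600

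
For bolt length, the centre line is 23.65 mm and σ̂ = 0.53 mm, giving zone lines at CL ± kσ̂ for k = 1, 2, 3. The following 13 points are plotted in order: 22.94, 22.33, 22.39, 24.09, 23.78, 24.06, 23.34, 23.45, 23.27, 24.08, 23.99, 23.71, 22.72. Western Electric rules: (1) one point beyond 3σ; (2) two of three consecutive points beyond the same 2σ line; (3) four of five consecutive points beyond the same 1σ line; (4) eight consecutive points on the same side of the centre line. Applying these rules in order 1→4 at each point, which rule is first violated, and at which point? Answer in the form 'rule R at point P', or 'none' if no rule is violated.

Zone of each point (C = within 1σ̂, B = 1σ̂–2σ̂, A = 2σ̂–3σ̂, * = beyond 3σ̂; sign = side of CL): 1:-B, 2:-A, 3:-A, 4:+C, 5:+C, 6:+C, 7:-C, 8:-C, 9:-C, 10:+C, 11:+C, 12:+C, 13:-B
Rule 2 (two of three consecutive points beyond the same 2σ limit) is satisfied at point 3.

rule 2 at point 3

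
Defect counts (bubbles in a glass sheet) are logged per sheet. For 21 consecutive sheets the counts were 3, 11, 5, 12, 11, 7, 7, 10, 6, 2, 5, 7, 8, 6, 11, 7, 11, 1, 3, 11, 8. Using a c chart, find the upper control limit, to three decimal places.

15.309

c̄ = (3 + 11 + 5 + 12 + 11 + 7 + 7 + 10 + 6 + 2 + 5 + 7 + 8 + 6 + 11 + 7 + 11 + 1 + 3 + 11 + 8) / 21 = 152 / 21 = 7.2381
UCL = c̄ + 3√c̄ = 7.2381 + 3 × √7.2381 = 7.2381 + 3 × 2.6904 = 15.3092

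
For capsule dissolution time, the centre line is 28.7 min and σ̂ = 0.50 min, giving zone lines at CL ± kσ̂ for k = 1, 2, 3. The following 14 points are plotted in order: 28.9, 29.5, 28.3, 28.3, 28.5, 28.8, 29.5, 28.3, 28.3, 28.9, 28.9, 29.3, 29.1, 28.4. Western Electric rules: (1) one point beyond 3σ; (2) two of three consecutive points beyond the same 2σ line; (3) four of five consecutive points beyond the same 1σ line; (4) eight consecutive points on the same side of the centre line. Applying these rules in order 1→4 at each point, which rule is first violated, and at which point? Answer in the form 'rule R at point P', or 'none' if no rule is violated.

Zone of each point (C = within 1σ̂, B = 1σ̂–2σ̂, A = 2σ̂–3σ̂, * = beyond 3σ̂; sign = side of CL): 1:+C, 2:+B, 3:-C, 4:-C, 5:-C, 6:+C, 7:+B, 8:-C, 9:-C, 10:+C, 11:+C, 12:+B, 13:+C, 14:-C
No rule fires across all 14 points.

none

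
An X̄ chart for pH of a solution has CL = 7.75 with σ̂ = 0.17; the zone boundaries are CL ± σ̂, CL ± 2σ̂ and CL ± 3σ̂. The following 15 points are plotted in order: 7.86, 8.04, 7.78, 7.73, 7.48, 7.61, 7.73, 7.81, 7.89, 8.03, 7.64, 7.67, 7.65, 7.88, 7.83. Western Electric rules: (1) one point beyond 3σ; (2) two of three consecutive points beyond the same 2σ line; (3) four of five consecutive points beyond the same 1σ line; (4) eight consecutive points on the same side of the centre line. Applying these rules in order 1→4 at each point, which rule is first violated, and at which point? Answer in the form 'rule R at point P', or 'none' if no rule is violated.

none

Zone of each point (C = within 1σ̂, B = 1σ̂–2σ̂, A = 2σ̂–3σ̂, * = beyond 3σ̂; sign = side of CL): 1:+C, 2:+B, 3:+C, 4:-C, 5:-B, 6:-C, 7:-C, 8:+C, 9:+C, 10:+B, 11:-C, 12:-C, 13:-C, 14:+C, 15:+C
No rule fires across all 15 points.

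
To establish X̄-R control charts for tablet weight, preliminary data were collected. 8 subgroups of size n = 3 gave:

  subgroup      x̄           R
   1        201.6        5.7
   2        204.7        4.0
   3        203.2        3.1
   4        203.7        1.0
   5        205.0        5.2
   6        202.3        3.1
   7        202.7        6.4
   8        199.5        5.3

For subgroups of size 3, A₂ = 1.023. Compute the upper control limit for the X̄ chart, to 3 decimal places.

207.160

X̄̄ = (201.6 + 204.7 + 203.2 + 203.7 + 205.0 + 202.3 + 202.7 + 199.5) / 8 = 1622.7000 / 8 = 202.8375
R̄ = (5.7 + 4.0 + 3.1 + 1.0 + 5.2 + 3.1 + 6.4 + 5.3) / 8 = 33.8000 / 8 = 4.2250
UCL = X̄̄ + A₂·R̄ = 202.8375 + 1.023 × 4.2250 = 207.1597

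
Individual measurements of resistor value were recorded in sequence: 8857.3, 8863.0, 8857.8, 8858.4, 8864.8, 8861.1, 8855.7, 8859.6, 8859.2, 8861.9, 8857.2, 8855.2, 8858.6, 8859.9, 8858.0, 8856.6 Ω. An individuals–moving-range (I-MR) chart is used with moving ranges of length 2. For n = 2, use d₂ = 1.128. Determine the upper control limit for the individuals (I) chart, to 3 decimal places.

X̄ = (8857.3 + 8863.0 + 8857.8 + 8858.4 + 8864.8 + 8861.1 + 8855.7 + 8859.6 + 8859.2 + 8861.9 + 8857.2 + 8855.2 + 8858.6 + 8859.9 + 8858.0 + 8856.6) / 16 = 8859.0187
Moving ranges: 5.7, 5.2, 0.6, 6.4, 3.7, 5.4, 3.9, 0.4, 2.7, 4.7, 2.0, 3.4, 1.3, 1.9, 1.4; M̄R̄ = 48.7000 / 15 = 3.2467
UCL = X̄ + 3·M̄R̄/d₂ = 8859.0187 + 3 × 3.2467 / 1.128 = 8867.6535

8867.654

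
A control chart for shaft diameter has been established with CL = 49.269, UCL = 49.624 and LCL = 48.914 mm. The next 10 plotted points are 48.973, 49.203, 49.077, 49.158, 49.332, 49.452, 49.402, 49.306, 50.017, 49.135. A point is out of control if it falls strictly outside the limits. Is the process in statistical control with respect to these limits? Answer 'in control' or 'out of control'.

out of control

Compare each point to [48.914, 49.624]: sample 9 = 50.017 > UCL.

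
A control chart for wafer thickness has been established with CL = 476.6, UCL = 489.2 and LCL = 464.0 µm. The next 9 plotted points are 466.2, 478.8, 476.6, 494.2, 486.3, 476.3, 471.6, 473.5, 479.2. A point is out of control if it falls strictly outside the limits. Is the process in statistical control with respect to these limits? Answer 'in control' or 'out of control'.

Compare each point to [464.0, 489.2]: sample 4 = 494.2 > UCL.

out of control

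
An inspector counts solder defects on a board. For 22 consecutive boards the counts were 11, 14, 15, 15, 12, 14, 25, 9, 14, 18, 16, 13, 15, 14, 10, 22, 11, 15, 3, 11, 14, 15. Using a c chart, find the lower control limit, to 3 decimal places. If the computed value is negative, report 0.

2.721

c̄ = (11 + 14 + 15 + 15 + 12 + 14 + 25 + 9 + 14 + 18 + 16 + 13 + 15 + 14 + 10 + 22 + 11 + 15 + 3 + 11 + 14 + 15) / 22 = 306 / 22 = 13.9091
LCL = c̄ − 3√c̄ = 13.9091 − 3 × 3.7295 = 2.7206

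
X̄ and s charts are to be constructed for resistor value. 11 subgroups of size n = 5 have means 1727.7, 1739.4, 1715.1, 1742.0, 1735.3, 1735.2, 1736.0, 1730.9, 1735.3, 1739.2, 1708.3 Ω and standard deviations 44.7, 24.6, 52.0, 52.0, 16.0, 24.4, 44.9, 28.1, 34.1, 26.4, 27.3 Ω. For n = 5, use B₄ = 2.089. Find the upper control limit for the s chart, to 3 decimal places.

71.121

s̄ = (44.7 + 24.6 + 52.0 + 52.0 + 16.0 + 24.4 + 44.9 + 28.1 + 34.1 + 26.4 + 27.3) / 11 = 34.0455
UCL_s = B₄·s̄ = 2.089 × 34.0455 = 71.1210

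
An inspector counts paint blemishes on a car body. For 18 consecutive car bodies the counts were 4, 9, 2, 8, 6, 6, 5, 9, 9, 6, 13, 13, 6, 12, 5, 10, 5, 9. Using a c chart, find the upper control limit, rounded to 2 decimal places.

15.89

c̄ = (4 + 9 + 2 + 8 + 6 + 6 + 5 + 9 + 9 + 6 + 13 + 13 + 6 + 12 + 5 + 10 + 5 + 9) / 18 = 137 / 18 = 7.6111
UCL = c̄ + 3√c̄ = 7.6111 + 3 × √7.6111 = 7.6111 + 3 × 2.7588 = 15.8876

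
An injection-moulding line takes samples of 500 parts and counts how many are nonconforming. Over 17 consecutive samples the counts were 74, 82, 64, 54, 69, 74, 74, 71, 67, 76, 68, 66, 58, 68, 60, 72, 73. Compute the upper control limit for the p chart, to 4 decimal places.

p̄ = Σdᵢ / (k·n) = 1170 / (17 × 500) = 0.13765
UCL = p̄ + 3·√(p̄(1−p̄)/n) = 0.13765 + 3 × √(0.13765×0.86235/500) = 0.13765 + 3 × 0.01541 = 0.18387

0.1839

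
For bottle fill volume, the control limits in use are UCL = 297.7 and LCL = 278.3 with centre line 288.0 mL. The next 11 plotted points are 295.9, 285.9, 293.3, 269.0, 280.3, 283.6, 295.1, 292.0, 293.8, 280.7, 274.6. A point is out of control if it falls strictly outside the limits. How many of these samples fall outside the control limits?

2

Compare each point to [278.3, 297.7]: sample 4 = 269.0 < LCL; sample 11 = 274.6 < LCL.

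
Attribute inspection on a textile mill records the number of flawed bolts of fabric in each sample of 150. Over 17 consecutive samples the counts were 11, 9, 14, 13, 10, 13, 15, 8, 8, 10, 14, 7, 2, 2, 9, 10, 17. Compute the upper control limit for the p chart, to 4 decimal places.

p̄ = Σdᵢ / (k·n) = 172 / (17 × 150) = 0.06745
UCL = p̄ + 3·√(p̄(1−p̄)/n) = 0.06745 + 3 × √(0.06745×0.93255/150) = 0.06745 + 3 × 0.02048 = 0.12888

0.1289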